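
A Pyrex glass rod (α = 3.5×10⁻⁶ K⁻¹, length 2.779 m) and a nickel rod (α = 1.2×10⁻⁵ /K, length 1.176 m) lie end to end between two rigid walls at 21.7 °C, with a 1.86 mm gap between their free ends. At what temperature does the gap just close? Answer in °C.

T = 99.7 °C

Gap closes when ΔL₁ + ΔL₂ = 1.86 mm = 1.86×10⁻³ m
(α₁L₁ + α₂L₂)ΔT = g
α₁L₁ + α₂L₂ = 3.5×10⁻⁶×2.779 + 1.2×10⁻⁵×1.176 = 2.38385×10⁻⁵ m/K
ΔT = 1.86×10⁻³ / 2.38385×10⁻⁵ = 78.025 K
T = 21.7 + 78.025 = 99.725 °C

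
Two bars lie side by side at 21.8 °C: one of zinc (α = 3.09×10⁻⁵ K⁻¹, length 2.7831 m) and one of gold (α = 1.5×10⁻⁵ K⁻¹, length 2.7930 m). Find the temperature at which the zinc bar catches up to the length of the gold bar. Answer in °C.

T = 246.3 °C

Equal length when α₁L₁ΔT − α₂L₂ΔT = L₂ − L₁ = 9.90×10⁻³ m
α₁L₁ = 8.599779×10⁻⁵, α₂L₂ = 4.1895×10⁻⁵ → Δ(αL) = 4.410279×10⁻⁵ m/K
ΔT = 9.90×10⁻³ / 4.410279×10⁻⁵ = 224.476 K, so T = 21.8 + 224.476 = 246.276 °C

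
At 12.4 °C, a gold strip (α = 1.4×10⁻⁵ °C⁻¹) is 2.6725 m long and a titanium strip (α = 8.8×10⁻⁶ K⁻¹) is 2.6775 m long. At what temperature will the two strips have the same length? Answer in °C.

L₁(1 + α₁ΔT) = L₂(1 + α₂ΔT) ⇒ ΔT = (L₂ − L₁)/(α₁L₁ − α₂L₂)
L₂ − L₁ = 2.6775 − 2.6725 = 5.00×10⁻³ m
α₁L₁ − α₂L₂ = 1.4×10⁻⁵×2.6725 − 8.8×10⁻⁶×2.6775 = 1.3853×10⁻⁵ m/K
ΔT = 5.00×10⁻³ / 1.3853×10⁻⁵ = 360.933 K
T = 12.4 + 360.933 = 373.333 °C

T = 373.3 °C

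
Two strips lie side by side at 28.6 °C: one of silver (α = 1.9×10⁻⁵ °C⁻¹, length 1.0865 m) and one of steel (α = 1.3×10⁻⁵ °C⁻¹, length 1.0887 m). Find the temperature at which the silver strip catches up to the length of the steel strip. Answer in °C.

L₁(1 + α₁ΔT) = L₂(1 + α₂ΔT) ⇒ ΔT = (L₂ − L₁)/(α₁L₁ − α₂L₂)
L₂ − L₁ = 1.0887 − 1.0865 = 2.20×10⁻³ m
α₁L₁ − α₂L₂ = 1.9×10⁻⁵×1.0865 − 1.3×10⁻⁵×1.0887 = 6.4904×10⁻⁶ m/K
ΔT = 2.20×10⁻³ / 6.4904×10⁻⁶ = 338.962 K
T = 28.6 + 338.962 = 367.562 °C

T = 367.6 °C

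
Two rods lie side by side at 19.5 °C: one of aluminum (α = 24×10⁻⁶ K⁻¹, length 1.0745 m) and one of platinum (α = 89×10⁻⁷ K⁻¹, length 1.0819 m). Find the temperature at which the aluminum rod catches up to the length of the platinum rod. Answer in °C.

L₁(1 + α₁ΔT) = L₂(1 + α₂ΔT) ⇒ ΔT = (L₂ − L₁)/(α₁L₁ − α₂L₂)
L₂ − L₁ = 1.0819 − 1.0745 = 7.40×10⁻³ m
α₁L₁ − α₂L₂ = 24×10⁻⁶×1.0745 − 89×10⁻⁷×1.0819 = 1.615909×10⁻⁵ m/K
ΔT = 7.40×10⁻³ / 1.615909×10⁻⁵ = 457.947 K
T = 19.5 + 457.947 = 477.447 °C

T = 477.4 °C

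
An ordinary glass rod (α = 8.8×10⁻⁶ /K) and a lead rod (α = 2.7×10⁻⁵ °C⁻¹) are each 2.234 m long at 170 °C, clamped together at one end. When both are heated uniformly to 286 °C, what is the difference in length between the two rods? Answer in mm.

4.72 mm

ΔT = 116 K
ordinary glass: ΔL = 8.8×10⁻⁶ × 2.234 m × 116 = 2.2805×10⁻³ m = 2.2805 mm
lead: ΔL = 2.7×10⁻⁵ × 2.234 m × 116 = 6.9969×10⁻³ m = 6.9969 mm
difference = 6.9969 − 2.2805 = 4.7164 mm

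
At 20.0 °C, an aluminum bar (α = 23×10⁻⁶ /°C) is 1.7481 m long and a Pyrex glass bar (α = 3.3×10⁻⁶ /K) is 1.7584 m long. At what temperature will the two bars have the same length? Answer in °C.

L₁(1 + α₁ΔT) = L₂(1 + α₂ΔT) ⇒ ΔT = (L₂ − L₁)/(α₁L₁ − α₂L₂)
L₂ − L₁ = 1.7584 − 1.7481 = 1.03×10⁻² m
α₁L₁ − α₂L₂ = 23×10⁻⁶×1.7481 − 3.3×10⁻⁶×1.7584 = 3.440358×10⁻⁵ m/K
ΔT = 1.03×10⁻² / 3.440358×10⁻⁵ = 299.387 K
T = 20.0 + 299.387 = 319.387 °C

T = 319.4 °C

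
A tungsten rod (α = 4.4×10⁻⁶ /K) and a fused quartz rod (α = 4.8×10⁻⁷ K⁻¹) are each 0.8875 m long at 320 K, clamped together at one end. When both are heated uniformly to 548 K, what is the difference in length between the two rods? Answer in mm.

0.793 mm

ΔT = 228 K
tungsten: ΔL = 4.4×10⁻⁶ × 0.8875 m × 228 = 8.9034×10⁻⁴ m = 0.89034 mm
fused quartz: ΔL = 4.8×10⁻⁷ × 0.8875 m × 228 = 9.7128×10⁻⁵ m = 0.097128 mm
difference = 0.89034 − 0.097128 = 0.793212 mm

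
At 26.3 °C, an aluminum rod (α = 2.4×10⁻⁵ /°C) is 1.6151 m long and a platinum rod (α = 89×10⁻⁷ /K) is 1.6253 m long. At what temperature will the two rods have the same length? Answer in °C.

Equal length when α₁L₁ΔT − α₂L₂ΔT = L₂ − L₁ = 1.02×10⁻² m
α₁L₁ = 3.87624×10⁻⁵, α₂L₂ = 1.446517×10⁻⁵ → Δ(αL) = 2.429723×10⁻⁵ m/K
ΔT = 1.02×10⁻² / 2.429723×10⁻⁵ = 419.801 K, so T = 26.3 + 419.801 = 446.101 °C

T = 446.1 °C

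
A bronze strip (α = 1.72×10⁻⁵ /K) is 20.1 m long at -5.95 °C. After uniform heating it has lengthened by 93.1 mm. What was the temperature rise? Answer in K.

ΔT = 269 K

ΔL = αL₀ΔT ⇒ ΔT = ΔL / (αL₀)
ΔT = 93.1×10⁻³ m / (1.72×10⁻⁵ × 20.1 m) = 269.29 K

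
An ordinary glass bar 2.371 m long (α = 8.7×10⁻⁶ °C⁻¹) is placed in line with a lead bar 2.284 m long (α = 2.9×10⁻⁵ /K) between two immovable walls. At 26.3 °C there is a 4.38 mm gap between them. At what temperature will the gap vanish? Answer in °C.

α₁L₁ = 2.06277×10⁻⁵ m/K, α₂L₂ = 6.6236×10⁻⁵ m/K → total 8.68637×10⁻⁵ m/K
ΔT = g/(α₁L₁+α₂L₂) = 4.38×10⁻³ / 8.68637×10⁻⁵ = 50.424 K
T = 26.3 + 50.424 = 76.724 °C

T = 76.7 °C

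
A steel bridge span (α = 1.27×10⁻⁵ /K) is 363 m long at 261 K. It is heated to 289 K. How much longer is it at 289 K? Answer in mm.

ΔL = 129 mm

|ΔT| = |289 − 261| = 28 K
ΔL = αL₀ΔT = (1.27×10⁻⁵)(363)(28) = 1.29×10⁻¹ m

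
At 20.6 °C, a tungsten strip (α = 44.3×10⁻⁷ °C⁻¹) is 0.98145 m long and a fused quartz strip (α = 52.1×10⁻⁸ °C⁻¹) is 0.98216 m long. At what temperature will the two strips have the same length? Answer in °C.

T = 205.7 °C

L₁(1 + α₁ΔT) = L₂(1 + α₂ΔT) ⇒ ΔT = (L₂ − L₁)/(α₁L₁ − α₂L₂)
L₂ − L₁ = 0.98216 − 0.98145 = 7.10×10⁻⁴ m
α₁L₁ − α₂L₂ = 44.3×10⁻⁷×0.98145 − 52.1×10⁻⁸×0.98216 = 3.83611814×10⁻⁶ m/K
ΔT = 7.10×10⁻⁴ / 3.83611814×10⁻⁶ = 185.083 K
T = 20.6 + 185.083 = 205.683 °C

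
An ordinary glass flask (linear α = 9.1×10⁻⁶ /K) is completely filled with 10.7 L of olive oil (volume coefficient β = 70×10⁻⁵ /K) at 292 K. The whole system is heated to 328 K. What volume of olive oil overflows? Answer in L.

0.259 L

The flask also expands: β_container ≈ 3α = 2.73×10⁻⁵ /K
Net overflow = V₀(β_liq − 3α_cont)ΔT
β − 3α = 7.00×10⁻⁴ − 2.73×10⁻⁵ = 6.727×10⁻⁴ /K; ΔT = 36 K
ΔV = 10.7 × 6.727×10⁻⁴ × 36 = 0.259 L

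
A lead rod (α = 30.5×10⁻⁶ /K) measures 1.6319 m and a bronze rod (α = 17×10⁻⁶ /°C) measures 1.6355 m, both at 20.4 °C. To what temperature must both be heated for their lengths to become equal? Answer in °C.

Equal length when α₁L₁ΔT − α₂L₂ΔT = L₂ − L₁ = 3.60×10⁻³ m
α₁L₁ = 4.977295×10⁻⁵, α₂L₂ = 2.78035×10⁻⁵ → Δ(αL) = 2.196945×10⁻⁵ m/K
ΔT = 3.60×10⁻³ / 2.196945×10⁻⁵ = 163.864 K, so T = 20.4 + 163.864 = 184.264 °C

T = 184.3 °C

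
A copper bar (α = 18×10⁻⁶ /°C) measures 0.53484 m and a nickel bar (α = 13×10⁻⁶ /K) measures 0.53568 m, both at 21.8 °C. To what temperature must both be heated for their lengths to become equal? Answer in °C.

L₁(1 + α₁ΔT) = L₂(1 + α₂ΔT) ⇒ ΔT = (L₂ − L₁)/(α₁L₁ − α₂L₂)
L₂ − L₁ = 0.53568 − 0.53484 = 8.40×10⁻⁴ m
α₁L₁ − α₂L₂ = 18×10⁻⁶×0.53484 − 13×10⁻⁶×0.53568 = 2.66328×10⁻⁶ m/K
ΔT = 8.40×10⁻⁴ / 2.66328×10⁻⁶ = 315.401 K
T = 21.8 + 315.401 = 337.201 °C

T = 337.2 °C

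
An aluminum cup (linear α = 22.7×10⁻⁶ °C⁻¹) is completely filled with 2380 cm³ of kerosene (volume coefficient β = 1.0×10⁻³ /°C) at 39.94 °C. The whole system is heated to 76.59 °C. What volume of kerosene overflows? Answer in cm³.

The cup also expands: β_container ≈ 3α = 6.81×10⁻⁵ /K
Net overflow = V₀(β_liq − 3α_cont)ΔT
β − 3α = 1.00×10⁻³ − 6.81×10⁻⁵ = 9.319×10⁻⁴ /K; ΔT = 36.65 K
ΔV = 2380 × 9.319×10⁻⁴ × 36.65 = 81.3 cm³

81.3 cm³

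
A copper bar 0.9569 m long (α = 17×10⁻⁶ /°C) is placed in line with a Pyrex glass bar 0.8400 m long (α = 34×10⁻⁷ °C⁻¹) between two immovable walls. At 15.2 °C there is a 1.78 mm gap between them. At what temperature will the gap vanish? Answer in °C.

T = 108 °C

α₁L₁ = 1.62673×10⁻⁵ m/K, α₂L₂ = 2.856×10⁻⁶ m/K → total 1.91233×10⁻⁵ m/K
ΔT = g/(α₁L₁+α₂L₂) = 1.78×10⁻³ / 1.91233×10⁻⁵ = 93.08 K
T = 15.2 + 93.08 = 108.28 °C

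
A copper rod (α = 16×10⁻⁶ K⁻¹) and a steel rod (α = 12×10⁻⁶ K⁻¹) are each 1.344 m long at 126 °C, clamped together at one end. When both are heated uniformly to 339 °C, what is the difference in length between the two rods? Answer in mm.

ΔT = 213 K
copper: ΔL = 16×10⁻⁶ × 1.344 m × 213 = 4.5804×10⁻³ m = 4.5804 mm
steel: ΔL = 12×10⁻⁶ × 1.344 m × 213 = 3.4353×10⁻³ m = 3.4353 mm
difference = 4.5804 − 3.4353 = 1.1451 mm

1.15 mm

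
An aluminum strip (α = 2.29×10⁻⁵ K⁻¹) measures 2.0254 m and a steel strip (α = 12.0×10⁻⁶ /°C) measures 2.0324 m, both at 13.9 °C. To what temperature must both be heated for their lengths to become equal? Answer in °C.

L₁(1 + α₁ΔT) = L₂(1 + α₂ΔT) ⇒ ΔT = (L₂ − L₁)/(α₁L₁ − α₂L₂)
L₂ − L₁ = 2.0324 − 2.0254 = 7.00×10⁻³ m
α₁L₁ − α₂L₂ = 2.29×10⁻⁵×2.0254 − 12.0×10⁻⁶×2.0324 = 2.199286×10⁻⁵ m/K
ΔT = 7.00×10⁻³ / 2.199286×10⁻⁵ = 318.285 K
T = 13.9 + 318.285 = 332.185 °C

T = 332.2 °C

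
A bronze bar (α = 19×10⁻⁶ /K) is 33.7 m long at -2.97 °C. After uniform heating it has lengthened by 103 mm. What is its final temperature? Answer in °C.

ΔL = αL₀ΔT ⇒ ΔT = ΔL / (αL₀)
ΔT = 103×10⁻³ m / (19×10⁻⁶ × 33.7 m) = 160.86 K
T = -2.97 + 160.86 = 157.89 °C

T = 158 °C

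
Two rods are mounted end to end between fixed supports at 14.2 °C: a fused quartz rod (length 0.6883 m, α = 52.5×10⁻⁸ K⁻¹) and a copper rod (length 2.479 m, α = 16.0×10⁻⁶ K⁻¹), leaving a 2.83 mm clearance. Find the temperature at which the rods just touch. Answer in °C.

T = 84.9 °C

α₁L₁ = 3.613575×10⁻⁷ m/K, α₂L₂ = 3.9664×10⁻⁵ m/K → total 4.00253575×10⁻⁵ m/K
ΔT = g/(α₁L₁+α₂L₂) = 2.83×10⁻³ / 4.00253575×10⁻⁵ = 70.705 K
T = 14.2 + 70.705 = 84.905 °C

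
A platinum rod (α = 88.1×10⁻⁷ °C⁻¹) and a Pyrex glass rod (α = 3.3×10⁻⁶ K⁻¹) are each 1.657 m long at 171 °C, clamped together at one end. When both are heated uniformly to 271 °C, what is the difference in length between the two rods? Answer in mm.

0.913 mm

ΔT = 100 K
platinum: ΔL = 88.1×10⁻⁷ × 1.657 m × 100 = 1.4598×10⁻³ m = 1.4598 mm
Pyrex glass: ΔL = 3.3×10⁻⁶ × 1.657 m × 100 = 5.4681×10⁻⁴ m = 0.54681 mm
difference = 1.4598 − 0.54681 = 0.91299 mm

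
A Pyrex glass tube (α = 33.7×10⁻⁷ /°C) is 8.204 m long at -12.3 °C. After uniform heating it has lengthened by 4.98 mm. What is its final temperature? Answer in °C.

T = 168 °C

ΔL = αL₀ΔT ⇒ ΔT = ΔL / (αL₀)
ΔT = 4.98×10⁻³ m / (33.7×10⁻⁷ × 8.204 m) = 180.12 K
T = -12.3 + 180.12 = 167.82 °C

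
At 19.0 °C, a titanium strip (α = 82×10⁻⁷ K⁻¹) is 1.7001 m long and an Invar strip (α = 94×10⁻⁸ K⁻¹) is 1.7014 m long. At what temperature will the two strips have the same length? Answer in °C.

T = 124.3 °C

L₁(1 + α₁ΔT) = L₂(1 + α₂ΔT) ⇒ ΔT = (L₂ − L₁)/(α₁L₁ − α₂L₂)
L₂ − L₁ = 1.7014 − 1.7001 = 1.30×10⁻³ m
α₁L₁ − α₂L₂ = 82×10⁻⁷×1.7001 − 94×10⁻⁸×1.7014 = 1.2341504×10⁻⁵ m/K
ΔT = 1.30×10⁻³ / 1.2341504×10⁻⁵ = 105.336 K
T = 19.0 + 105.336 = 124.336 °C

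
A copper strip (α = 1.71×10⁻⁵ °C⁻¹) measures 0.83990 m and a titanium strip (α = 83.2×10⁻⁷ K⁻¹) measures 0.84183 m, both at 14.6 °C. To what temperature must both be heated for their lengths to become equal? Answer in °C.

Equal length when α₁L₁ΔT − α₂L₂ΔT = L₂ − L₁ = 1.93×10⁻³ m
α₁L₁ = 1.436229×10⁻⁵, α₂L₂ = 7.0040256×10⁻⁶ → Δ(αL) = 7.3582644×10⁻⁶ m/K
ΔT = 1.93×10⁻³ / 7.3582644×10⁻⁶ = 262.290 K, so T = 14.6 + 262.290 = 276.890 °C

T = 276.9 °C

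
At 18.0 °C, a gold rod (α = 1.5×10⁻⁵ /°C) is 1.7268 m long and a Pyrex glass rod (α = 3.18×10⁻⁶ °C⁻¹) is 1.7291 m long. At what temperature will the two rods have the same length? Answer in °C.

L₁(1 + α₁ΔT) = L₂(1 + α₂ΔT) ⇒ ΔT = (L₂ − L₁)/(α₁L₁ − α₂L₂)
L₂ − L₁ = 1.7291 − 1.7268 = 2.30×10⁻³ m
α₁L₁ − α₂L₂ = 1.5×10⁻⁵×1.7268 − 3.18×10⁻⁶×1.7291 = 2.0403462×10⁻⁵ m/K
ΔT = 2.30×10⁻³ / 2.0403462×10⁻⁵ = 112.726 K
T = 18.0 + 112.726 = 130.726 °C

T = 130.7 °C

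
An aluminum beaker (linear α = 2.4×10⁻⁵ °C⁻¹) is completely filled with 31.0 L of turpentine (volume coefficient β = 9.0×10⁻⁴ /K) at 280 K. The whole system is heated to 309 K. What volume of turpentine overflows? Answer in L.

The beaker also expands: β_container ≈ 3α = 7.2×10⁻⁵ /K
Net overflow = V₀(β_liq − 3α_cont)ΔT
β − 3α = 9.00×10⁻⁴ − 7.2×10⁻⁵ = 8.28×10⁻⁴ /K; ΔT = 29 K
ΔV = 31.0 × 8.28×10⁻⁴ × 29 = 0.744 L

0.744 L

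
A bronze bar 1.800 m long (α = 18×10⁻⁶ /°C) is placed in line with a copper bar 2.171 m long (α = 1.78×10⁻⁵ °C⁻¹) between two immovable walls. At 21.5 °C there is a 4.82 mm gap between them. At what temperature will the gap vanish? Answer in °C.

Gap closes when ΔL₁ + ΔL₂ = 4.82 mm = 4.82×10⁻³ m
(α₁L₁ + α₂L₂)ΔT = g
α₁L₁ + α₂L₂ = 18×10⁻⁶×1.800 + 1.78×10⁻⁵×2.171 = 7.10438×10⁻⁵ m/K
ΔT = 4.82×10⁻³ / 7.10438×10⁻⁵ = 67.845 K
T = 21.5 + 67.845 = 89.345 °C

T = 89.3 °C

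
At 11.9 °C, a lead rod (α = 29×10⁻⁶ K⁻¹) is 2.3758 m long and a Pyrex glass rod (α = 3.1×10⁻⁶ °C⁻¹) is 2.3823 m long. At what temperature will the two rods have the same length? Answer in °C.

Equal length when α₁L₁ΔT − α₂L₂ΔT = L₂ − L₁ = 6.50×10⁻³ m
α₁L₁ = 6.88982×10⁻⁵, α₂L₂ = 7.38513×10⁻⁶ → Δ(αL) = 6.151307×10⁻⁵ m/K
ΔT = 6.50×10⁻³ / 6.151307×10⁻⁵ = 105.669 K, so T = 11.9 + 105.669 = 117.569 °C

T = 117.6 °C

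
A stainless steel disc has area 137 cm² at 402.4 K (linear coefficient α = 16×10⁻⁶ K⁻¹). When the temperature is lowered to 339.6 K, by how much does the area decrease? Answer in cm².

Area coefficient ≈ 2α; |ΔT| = 62.8 K
ΔA = 2αA₀ΔT = 2(16×10⁻⁶)(137)(62.8) = 0.275 cm²

ΔA = 0.275 cm²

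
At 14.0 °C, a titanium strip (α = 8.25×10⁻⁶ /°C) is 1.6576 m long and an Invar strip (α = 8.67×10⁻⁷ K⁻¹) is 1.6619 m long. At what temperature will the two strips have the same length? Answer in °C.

L₁(1 + α₁ΔT) = L₂(1 + α₂ΔT) ⇒ ΔT = (L₂ − L₁)/(α₁L₁ − α₂L₂)
L₂ − L₁ = 1.6619 − 1.6576 = 4.30×10⁻³ m
α₁L₁ − α₂L₂ = 8.25×10⁻⁶×1.6576 − 8.67×10⁻⁷×1.6619 = 1.22343327×10⁻⁵ m/K
ΔT = 4.30×10⁻³ / 1.22343327×10⁻⁵ = 351.470 K
T = 14.0 + 351.470 = 365.470 °C

T = 365.5 °C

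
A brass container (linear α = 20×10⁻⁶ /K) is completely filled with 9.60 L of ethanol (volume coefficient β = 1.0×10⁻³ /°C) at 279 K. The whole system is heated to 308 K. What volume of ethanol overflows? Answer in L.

0.262 L

The container also expands: β_container ≈ 3α = 6.0×10⁻⁵ /K
Net overflow = V₀(β_liq − 3α_cont)ΔT
β − 3α = 1.00×10⁻³ − 6.0×10⁻⁵ = 9.40×10⁻⁴ /K; ΔT = 29 K
ΔV = 9.60 × 9.40×10⁻⁴ × 29 = 0.262 L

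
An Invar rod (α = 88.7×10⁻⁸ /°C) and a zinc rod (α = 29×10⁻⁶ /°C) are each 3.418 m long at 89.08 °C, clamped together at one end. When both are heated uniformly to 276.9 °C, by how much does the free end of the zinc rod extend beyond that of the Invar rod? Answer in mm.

ΔT = 187.82 K
Invar: ΔL = 88.7×10⁻⁸ × 3.418 m × 187.82 = 5.6943×10⁻⁴ m = 0.56943 mm
zinc: ΔL = 29×10⁻⁶ × 3.418 m × 187.82 = 1.8617×10⁻² m = 18.617 mm
difference = 18.617 − 0.56943 = 18.04757 mm

18.0 mm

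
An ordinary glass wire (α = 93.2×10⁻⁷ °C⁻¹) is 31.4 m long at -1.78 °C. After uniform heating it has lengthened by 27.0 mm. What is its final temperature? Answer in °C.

ΔL = αL₀ΔT ⇒ ΔT = ΔL / (αL₀)
ΔT = 27.0×10⁻³ m / (93.2×10⁻⁷ × 31.4 m) = 92.261 K
T = -1.78 + 92.261 = 90.481 °C

T = 90.5 °C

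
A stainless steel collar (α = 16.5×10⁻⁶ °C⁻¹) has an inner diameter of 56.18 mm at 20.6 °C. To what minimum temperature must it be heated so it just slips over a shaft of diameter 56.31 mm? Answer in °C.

T = 161 °C

Required Δd = 56.31 − 56.18 = 0.13 mm
Δd = αd₀ΔT ⇒ ΔT = Δd/(αd₀) = 0.13 / (16.5×10⁻⁶ × 56.18) = 140.24 K
T_min = 20.6 + 140.24 = 160.84 °C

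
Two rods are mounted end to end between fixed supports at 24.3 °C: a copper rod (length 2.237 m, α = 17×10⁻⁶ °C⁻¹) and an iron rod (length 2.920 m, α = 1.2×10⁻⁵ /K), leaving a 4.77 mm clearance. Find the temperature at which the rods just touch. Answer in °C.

T = 89.6 °C

Gap closes when ΔL₁ + ΔL₂ = 4.77 mm = 4.77×10⁻³ m
(α₁L₁ + α₂L₂)ΔT = g
α₁L₁ + α₂L₂ = 17×10⁻⁶×2.237 + 1.2×10⁻⁵×2.920 = 7.3069×10⁻⁵ m/K
ΔT = 4.77×10⁻³ / 7.3069×10⁻⁵ = 65.281 K
T = 24.3 + 65.281 = 89.581 °C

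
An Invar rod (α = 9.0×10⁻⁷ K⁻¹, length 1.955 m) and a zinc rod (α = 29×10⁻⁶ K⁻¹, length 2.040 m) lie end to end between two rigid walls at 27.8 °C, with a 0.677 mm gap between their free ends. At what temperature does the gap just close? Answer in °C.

T = 38.9 °C

Gap closes when ΔL₁ + ΔL₂ = 0.677 mm = 6.77×10⁻⁴ m
(α₁L₁ + α₂L₂)ΔT = g
α₁L₁ + α₂L₂ = 9.0×10⁻⁷×1.955 + 29×10⁻⁶×2.040 = 6.09195×10⁻⁵ m/K
ΔT = 6.77×10⁻⁴ / 6.09195×10⁻⁵ = 11.113 K
T = 27.8 + 11.113 = 38.913 °C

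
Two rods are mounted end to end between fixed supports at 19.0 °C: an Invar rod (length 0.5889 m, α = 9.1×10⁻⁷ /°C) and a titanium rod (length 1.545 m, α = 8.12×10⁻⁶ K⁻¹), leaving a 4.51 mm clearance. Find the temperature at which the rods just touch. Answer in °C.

T = 364 °C

Gap closes when ΔL₁ + ΔL₂ = 4.51 mm = 4.51×10⁻³ m
(α₁L₁ + α₂L₂)ΔT = g
α₁L₁ + α₂L₂ = 9.1×10⁻⁷×0.5889 + 8.12×10⁻⁶×1.545 = 1.3081299×10⁻⁵ m/K
ΔT = 4.51×10⁻³ / 1.3081299×10⁻⁵ = 344.77 K
T = 19.0 + 344.77 = 363.77 °C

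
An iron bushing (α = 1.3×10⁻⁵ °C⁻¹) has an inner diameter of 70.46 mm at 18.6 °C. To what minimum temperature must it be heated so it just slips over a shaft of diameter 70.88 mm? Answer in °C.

Required Δd = 70.88 − 70.46 = 0.42 mm
Δd = αd₀ΔT ⇒ ΔT = Δd/(αd₀) = 0.42 / (1.3×10⁻⁵ × 70.46) = 458.53 K
T_min = 18.6 + 458.53 = 477.13 °C

T = 477 °C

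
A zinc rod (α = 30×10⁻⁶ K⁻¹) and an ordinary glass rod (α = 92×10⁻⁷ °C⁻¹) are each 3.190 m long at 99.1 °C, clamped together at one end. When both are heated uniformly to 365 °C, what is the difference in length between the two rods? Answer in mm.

ΔT = 265.9 K
zinc: ΔL = 30×10⁻⁶ × 3.190 m × 265.9 = 2.5447×10⁻² m = 25.447 mm
ordinary glass: ΔL = 92×10⁻⁷ × 3.190 m × 265.9 = 7.8036×10⁻³ m = 7.8036 mm
difference = 25.447 − 7.8036 = 17.6434 mm

17.6 mm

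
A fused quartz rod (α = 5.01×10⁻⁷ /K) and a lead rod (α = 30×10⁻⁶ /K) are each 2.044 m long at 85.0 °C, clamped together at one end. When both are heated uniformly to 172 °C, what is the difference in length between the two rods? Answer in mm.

5.25 mm

ΔT = 87.0 K
fused quartz: ΔL = 5.01×10⁻⁷ × 2.044 m × 87.0 = 8.9092×10⁻⁵ m = 0.089092 mm
lead: ΔL = 30×10⁻⁶ × 2.044 m × 87.0 = 5.3348×10⁻³ m = 5.3348 mm
difference = 5.3348 − 0.089092 = 5.245708 mm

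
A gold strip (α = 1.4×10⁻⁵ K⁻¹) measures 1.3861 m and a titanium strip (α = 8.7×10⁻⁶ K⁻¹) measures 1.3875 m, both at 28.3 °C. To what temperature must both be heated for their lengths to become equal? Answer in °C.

Equal length when α₁L₁ΔT − α₂L₂ΔT = L₂ − L₁ = 1.40×10⁻³ m
α₁L₁ = 1.94054×10⁻⁵, α₂L₂ = 1.207125×10⁻⁵ → Δ(αL) = 7.33415×10⁻⁶ m/K
ΔT = 1.40×10⁻³ / 7.33415×10⁻⁶ = 190.888 K, so T = 28.3 + 190.888 = 219.188 °C

T = 219.2 °C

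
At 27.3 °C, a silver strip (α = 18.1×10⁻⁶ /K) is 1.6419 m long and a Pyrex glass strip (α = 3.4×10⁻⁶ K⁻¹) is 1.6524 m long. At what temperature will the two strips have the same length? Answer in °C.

T = 463.0 °C

L₁(1 + α₁ΔT) = L₂(1 + α₂ΔT) ⇒ ΔT = (L₂ − L₁)/(α₁L₁ − α₂L₂)
L₂ − L₁ = 1.6524 − 1.6419 = 1.05×10⁻² m
α₁L₁ − α₂L₂ = 18.1×10⁻⁶×1.6419 − 3.4×10⁻⁶×1.6524 = 2.410023×10⁻⁵ m/K
ΔT = 1.05×10⁻² / 2.410023×10⁻⁵ = 435.680 K
T = 27.3 + 435.680 = 462.980 °C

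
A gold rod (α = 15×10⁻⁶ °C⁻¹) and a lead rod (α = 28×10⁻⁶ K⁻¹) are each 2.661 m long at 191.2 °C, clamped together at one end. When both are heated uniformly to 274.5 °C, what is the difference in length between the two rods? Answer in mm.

ΔT = 83.3 K
gold: ΔL = 15×10⁻⁶ × 2.661 m × 83.3 = 3.3249×10⁻³ m = 3.3249 mm
lead: ΔL = 28×10⁻⁶ × 2.661 m × 83.3 = 6.2065×10⁻³ m = 6.2065 mm
difference = 6.2065 − 3.3249 = 2.8816 mm

2.88 mm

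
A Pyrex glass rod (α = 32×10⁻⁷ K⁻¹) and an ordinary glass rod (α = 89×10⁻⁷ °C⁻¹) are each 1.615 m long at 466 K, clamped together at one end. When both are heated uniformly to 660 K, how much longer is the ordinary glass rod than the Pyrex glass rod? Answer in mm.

ΔT = 194 K
Pyrex glass: ΔL = 32×10⁻⁷ × 1.615 m × 194 = 1.0026×10⁻³ m = 1.0026 mm
ordinary glass: ΔL = 89×10⁻⁷ × 1.615 m × 194 = 2.7885×10⁻³ m = 2.7885 mm
difference = 2.7885 − 1.0026 = 1.7859 mm

1.79 mm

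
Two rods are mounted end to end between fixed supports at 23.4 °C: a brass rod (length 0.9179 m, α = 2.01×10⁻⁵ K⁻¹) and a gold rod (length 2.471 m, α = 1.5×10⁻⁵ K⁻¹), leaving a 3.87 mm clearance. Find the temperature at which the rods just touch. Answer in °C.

T = 93.1 °C

α₁L₁ = 1.844979×10⁻⁵ m/K, α₂L₂ = 3.7065×10⁻⁵ m/K → total 5.551479×10⁻⁵ m/K
ΔT = g/(α₁L₁+α₂L₂) = 3.87×10⁻³ / 5.551479×10⁻⁵ = 69.711 K
T = 23.4 + 69.711 = 93.111 °C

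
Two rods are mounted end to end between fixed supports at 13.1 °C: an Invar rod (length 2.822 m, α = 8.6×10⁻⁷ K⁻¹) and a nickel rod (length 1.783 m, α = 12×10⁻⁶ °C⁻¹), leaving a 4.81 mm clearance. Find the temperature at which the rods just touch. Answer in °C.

T = 215 °C

Gap closes when ΔL₁ + ΔL₂ = 4.81 mm = 4.81×10⁻³ m
(α₁L₁ + α₂L₂)ΔT = g
α₁L₁ + α₂L₂ = 8.6×10⁻⁷×2.822 + 12×10⁻⁶×1.783 = 2.382292×10⁻⁵ m/K
ΔT = 4.81×10⁻³ / 2.382292×10⁻⁵ = 201.91 K
T = 13.1 + 201.91 = 215.01 °C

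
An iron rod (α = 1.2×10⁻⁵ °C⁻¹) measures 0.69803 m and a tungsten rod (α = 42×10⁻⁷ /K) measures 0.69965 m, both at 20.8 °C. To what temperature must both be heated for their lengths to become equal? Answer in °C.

T = 318.7 °C

Equal length when α₁L₁ΔT − α₂L₂ΔT = L₂ − L₁ = 1.62×10⁻³ m
α₁L₁ = 8.37636×10⁻⁶, α₂L₂ = 2.93853×10⁻⁶ → Δ(αL) = 5.43783×10⁻⁶ m/K
ΔT = 1.62×10⁻³ / 5.43783×10⁻⁶ = 297.913 K, so T = 20.8 + 297.913 = 318.713 °C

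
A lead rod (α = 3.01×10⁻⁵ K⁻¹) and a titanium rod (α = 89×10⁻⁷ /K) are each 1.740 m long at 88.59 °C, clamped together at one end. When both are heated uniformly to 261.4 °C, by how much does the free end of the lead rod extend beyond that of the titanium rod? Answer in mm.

6.37 mm

ΔT = 172.81 K
lead: ΔL = 3.01×10⁻⁵ × 1.740 m × 172.81 = 9.0508×10⁻³ m = 9.0508 mm
titanium: ΔL = 89×10⁻⁷ × 1.740 m × 172.81 = 2.6761×10⁻³ m = 2.6761 mm
difference = 9.0508 − 2.6761 = 6.3747 mm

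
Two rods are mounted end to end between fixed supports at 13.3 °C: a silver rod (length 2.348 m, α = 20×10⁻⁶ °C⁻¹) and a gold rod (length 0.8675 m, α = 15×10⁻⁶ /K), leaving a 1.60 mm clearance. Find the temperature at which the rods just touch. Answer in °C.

α₁L₁ = 4.696×10⁻⁵ m/K, α₂L₂ = 1.30125×10⁻⁵ m/K → total 5.99725×10⁻⁵ m/K
ΔT = g/(α₁L₁+α₂L₂) = 1.60×10⁻³ / 5.99725×10⁻⁵ = 26.679 K
T = 13.3 + 26.679 = 39.979 °C

T = 40.0 °C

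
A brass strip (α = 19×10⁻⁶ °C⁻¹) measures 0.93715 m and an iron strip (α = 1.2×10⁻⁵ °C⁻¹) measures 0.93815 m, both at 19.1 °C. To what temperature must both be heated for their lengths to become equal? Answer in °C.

Equal length when α₁L₁ΔT − α₂L₂ΔT = L₂ − L₁ = 1.00×10⁻³ m
α₁L₁ = 1.780585×10⁻⁵, α₂L₂ = 1.12578×10⁻⁵ → Δ(αL) = 6.54805×10⁻⁶ m/K
ΔT = 1.00×10⁻³ / 6.54805×10⁻⁶ = 152.717 K, so T = 19.1 + 152.717 = 171.817 °C

T = 171.8 °C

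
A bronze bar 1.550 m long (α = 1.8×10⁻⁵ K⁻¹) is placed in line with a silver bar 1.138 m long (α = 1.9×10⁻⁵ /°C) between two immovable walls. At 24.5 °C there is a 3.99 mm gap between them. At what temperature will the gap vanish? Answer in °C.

T = 105 °C

α₁L₁ = 2.790×10⁻⁵ m/K, α₂L₂ = 2.1622×10⁻⁵ m/K → total 4.9522×10⁻⁵ m/K
ΔT = g/(α₁L₁+α₂L₂) = 3.99×10⁻³ / 4.9522×10⁻⁵ = 80.57 K
T = 24.5 + 80.57 = 105.07 °C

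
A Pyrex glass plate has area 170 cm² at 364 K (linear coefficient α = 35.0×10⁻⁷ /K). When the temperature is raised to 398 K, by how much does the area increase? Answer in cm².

Area coefficient ≈ 2α; |ΔT| = 34 K
ΔA = 2αA₀ΔT = 2(35.0×10⁻⁷)(170)(34) = 0.0405 cm²

ΔA = 0.0405 cm²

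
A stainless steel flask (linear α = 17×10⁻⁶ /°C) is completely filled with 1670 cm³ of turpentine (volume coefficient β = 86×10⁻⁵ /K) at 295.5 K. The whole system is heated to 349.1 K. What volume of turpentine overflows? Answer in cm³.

72.4 cm³

The flask also expands: β_container ≈ 3α = 5.1×10⁻⁵ /K
Net overflow = V₀(β_liq − 3α_cont)ΔT
β − 3α = 8.60×10⁻⁴ − 5.1×10⁻⁵ = 8.09×10⁻⁴ /K; ΔT = 53.6 K
ΔV = 1670 × 8.09×10⁻⁴ × 53.6 = 72.4 cm³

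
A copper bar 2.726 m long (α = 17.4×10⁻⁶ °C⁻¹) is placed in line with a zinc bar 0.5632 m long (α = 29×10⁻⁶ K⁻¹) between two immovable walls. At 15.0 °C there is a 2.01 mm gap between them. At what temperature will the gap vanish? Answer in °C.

α₁L₁ = 4.74324×10⁻⁵ m/K, α₂L₂ = 1.63328×10⁻⁵ m/K → total 6.37652×10⁻⁵ m/K
ΔT = g/(α₁L₁+α₂L₂) = 2.01×10⁻³ / 6.37652×10⁻⁵ = 31.522 K
T = 15.0 + 31.522 = 46.522 °C

T = 46.5 °C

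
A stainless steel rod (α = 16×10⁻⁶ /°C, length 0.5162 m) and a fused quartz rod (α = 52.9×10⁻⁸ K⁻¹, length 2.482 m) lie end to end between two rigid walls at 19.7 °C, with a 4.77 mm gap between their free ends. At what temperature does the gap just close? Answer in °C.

Gap closes when ΔL₁ + ΔL₂ = 4.77 mm = 4.77×10⁻³ m
(α₁L₁ + α₂L₂)ΔT = g
α₁L₁ + α₂L₂ = 16×10⁻⁶×0.5162 + 52.9×10⁻⁸×2.482 = 9.572178×10⁻⁶ m/K
ΔT = 4.77×10⁻³ / 9.572178×10⁻⁶ = 498.32 K
T = 19.7 + 498.32 = 518.02 °C

T = 518 °C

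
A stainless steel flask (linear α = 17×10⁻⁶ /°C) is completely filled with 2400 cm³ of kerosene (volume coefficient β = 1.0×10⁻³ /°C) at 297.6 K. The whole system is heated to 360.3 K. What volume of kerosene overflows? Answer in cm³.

143 cm³

The flask also expands: β_container ≈ 3α = 5.1×10⁻⁵ /K
Net overflow = V₀(β_liq − 3α_cont)ΔT
β − 3α = 1.00×10⁻³ − 5.1×10⁻⁵ = 9.49×10⁻⁴ /K; ΔT = 62.7 K
ΔV = 2400 × 9.49×10⁻⁴ × 62.7 = 143 cm³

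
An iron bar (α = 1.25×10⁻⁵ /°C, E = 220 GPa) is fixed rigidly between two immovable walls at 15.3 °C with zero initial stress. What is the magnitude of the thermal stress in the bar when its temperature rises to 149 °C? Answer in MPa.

Fully constrained: the free strain ε = αΔT is blocked, so σ = Eε = EαΔT.
|ΔT| = 133.7 K
σ = 220×10⁹ × 1.25×10⁻⁵ × 133.7 = 3.68×10⁸ Pa

σ = 368 MPa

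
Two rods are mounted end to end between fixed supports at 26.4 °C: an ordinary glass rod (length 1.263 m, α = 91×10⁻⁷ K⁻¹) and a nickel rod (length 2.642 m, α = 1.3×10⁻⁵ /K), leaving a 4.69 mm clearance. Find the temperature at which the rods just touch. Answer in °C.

T = 129 °C

Gap closes when ΔL₁ + ΔL₂ = 4.69 mm = 4.69×10⁻³ m
(α₁L₁ + α₂L₂)ΔT = g
α₁L₁ + α₂L₂ = 91×10⁻⁷×1.263 + 1.3×10⁻⁵×2.642 = 4.58393×10⁻⁵ m/K
ΔT = 4.69×10⁻³ / 4.58393×10⁻⁵ = 102.31 K
T = 26.4 + 102.31 = 128.71 °C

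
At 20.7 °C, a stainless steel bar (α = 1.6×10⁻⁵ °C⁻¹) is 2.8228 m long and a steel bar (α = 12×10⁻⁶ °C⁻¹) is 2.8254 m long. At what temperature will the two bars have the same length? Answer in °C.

Equal length when α₁L₁ΔT − α₂L₂ΔT = L₂ − L₁ = 2.60×10⁻³ m
α₁L₁ = 4.51648×10⁻⁵, α₂L₂ = 3.39048×10⁻⁵ → Δ(αL) = 1.126×10⁻⁵ m/K
ΔT = 2.60×10⁻³ / 1.126×10⁻⁵ = 230.906 K, so T = 20.7 + 230.906 = 251.606 °C

T = 251.6 °C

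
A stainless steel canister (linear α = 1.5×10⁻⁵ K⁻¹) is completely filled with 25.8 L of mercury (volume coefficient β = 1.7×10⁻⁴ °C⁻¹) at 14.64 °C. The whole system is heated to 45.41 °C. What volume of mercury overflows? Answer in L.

0.0992 L

The canister also expands: β_container ≈ 3α = 4.5×10⁻⁵ /K
Net overflow = V₀(β_liq − 3α_cont)ΔT
β − 3α = 1.70×10⁻⁴ − 4.5×10⁻⁵ = 1.25×10⁻⁴ /K; ΔT = 30.77 K
ΔV = 25.8 × 1.25×10⁻⁴ × 30.77 = 0.0992 L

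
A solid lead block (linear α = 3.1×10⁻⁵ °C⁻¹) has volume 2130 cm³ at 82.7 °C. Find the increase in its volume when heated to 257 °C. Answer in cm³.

Isotropic solid: β ≈ 3α = 9.3×10⁻⁵ /K; ΔT = 174.3 K
ΔV = 3αV₀ΔT = 3(3.1×10⁻⁵)(2130)(174.3) = 34.5 cm³

ΔV = 34.5 cm³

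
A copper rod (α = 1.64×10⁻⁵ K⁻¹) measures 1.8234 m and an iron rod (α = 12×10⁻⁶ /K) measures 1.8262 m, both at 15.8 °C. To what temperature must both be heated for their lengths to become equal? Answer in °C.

Equal length when α₁L₁ΔT − α₂L₂ΔT = L₂ − L₁ = 2.80×10⁻³ m
α₁L₁ = 2.990376×10⁻⁵, α₂L₂ = 2.19144×10⁻⁵ → Δ(αL) = 7.98936×10⁻⁶ m/K
ΔT = 2.80×10⁻³ / 7.98936×10⁻⁶ = 350.466 K, so T = 15.8 + 350.466 = 366.266 °C

T = 366.3 °C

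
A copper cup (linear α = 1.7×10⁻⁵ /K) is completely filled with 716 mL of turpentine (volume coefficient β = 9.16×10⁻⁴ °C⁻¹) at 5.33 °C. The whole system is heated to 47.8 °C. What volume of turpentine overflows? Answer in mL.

The cup also expands: β_container ≈ 3α = 5.1×10⁻⁵ /K
Net overflow = V₀(β_liq − 3α_cont)ΔT
β − 3α = 9.16×10⁻⁴ − 5.1×10⁻⁵ = 8.65×10⁻⁴ /K; ΔT = 42.47 K
ΔV = 716 × 8.65×10⁻⁴ × 42.47 = 26.3 mL

26.3 mL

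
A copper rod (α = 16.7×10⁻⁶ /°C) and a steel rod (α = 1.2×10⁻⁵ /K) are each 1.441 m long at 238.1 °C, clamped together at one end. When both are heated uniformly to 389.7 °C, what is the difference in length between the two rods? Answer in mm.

1.03 mm

ΔT = 151.6 K
copper: ΔL = 16.7×10⁻⁶ × 1.441 m × 151.6 = 3.6482×10⁻³ m = 3.6482 mm
steel: ΔL = 1.2×10⁻⁵ × 1.441 m × 151.6 = 2.6215×10⁻³ m = 2.6215 mm
difference = 3.6482 − 2.6215 = 1.0267 mm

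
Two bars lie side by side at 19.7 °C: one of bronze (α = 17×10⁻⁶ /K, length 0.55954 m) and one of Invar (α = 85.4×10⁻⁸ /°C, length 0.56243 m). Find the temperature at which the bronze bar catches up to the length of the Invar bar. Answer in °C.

Equal length when α₁L₁ΔT − α₂L₂ΔT = L₂ − L₁ = 2.89×10⁻³ m
α₁L₁ = 9.51218×10⁻⁶, α₂L₂ = 4.8031522×10⁻⁷ → Δ(αL) = 9.03186478×10⁻⁶ m/K
ΔT = 2.89×10⁻³ / 9.03186478×10⁻⁶ = 319.978 K, so T = 19.7 + 319.978 = 339.678 °C

T = 339.7 °C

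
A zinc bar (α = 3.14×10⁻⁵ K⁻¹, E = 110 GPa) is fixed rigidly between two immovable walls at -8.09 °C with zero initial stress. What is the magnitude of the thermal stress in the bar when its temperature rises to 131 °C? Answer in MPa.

σ = 480 MPa

Fully constrained: the free strain ε = αΔT is blocked, so σ = Eε = EαΔT.
|ΔT| = 139.09 K
σ = 110×10⁹ × 3.14×10⁻⁵ × 139.09 = 4.80×10⁸ Pa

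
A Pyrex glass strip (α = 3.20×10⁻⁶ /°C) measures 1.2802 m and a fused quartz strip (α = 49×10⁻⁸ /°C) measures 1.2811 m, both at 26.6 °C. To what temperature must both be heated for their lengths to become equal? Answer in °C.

L₁(1 + α₁ΔT) = L₂(1 + α₂ΔT) ⇒ ΔT = (L₂ − L₁)/(α₁L₁ − α₂L₂)
L₂ − L₁ = 1.2811 − 1.2802 = 9.00×10⁻⁴ m
α₁L₁ − α₂L₂ = 3.20×10⁻⁶×1.2802 − 49×10⁻⁸×1.2811 = 3.468901×10⁻⁶ m/K
ΔT = 9.00×10⁻⁴ / 3.468901×10⁻⁶ = 259.448 K
T = 26.6 + 259.448 = 286.048 °C

T = 286.0 °C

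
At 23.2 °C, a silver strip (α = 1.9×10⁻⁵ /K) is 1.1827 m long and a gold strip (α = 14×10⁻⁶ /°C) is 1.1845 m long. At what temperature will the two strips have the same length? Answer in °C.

L₁(1 + α₁ΔT) = L₂(1 + α₂ΔT) ⇒ ΔT = (L₂ − L₁)/(α₁L₁ − α₂L₂)
L₂ − L₁ = 1.1845 − 1.1827 = 1.80×10⁻³ m
α₁L₁ − α₂L₂ = 1.9×10⁻⁵×1.1827 − 14×10⁻⁶×1.1845 = 5.8883×10⁻⁶ m/K
ΔT = 1.80×10⁻³ / 5.8883×10⁻⁶ = 305.691 K
T = 23.2 + 305.691 = 328.891 °C

T = 328.9 °C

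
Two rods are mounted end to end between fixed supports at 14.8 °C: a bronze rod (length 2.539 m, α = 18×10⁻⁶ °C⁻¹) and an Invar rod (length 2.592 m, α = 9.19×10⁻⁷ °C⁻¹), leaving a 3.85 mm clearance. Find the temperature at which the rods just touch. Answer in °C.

T = 94.9 °C

Gap closes when ΔL₁ + ΔL₂ = 3.85 mm = 3.85×10⁻³ m
(α₁L₁ + α₂L₂)ΔT = g
α₁L₁ + α₂L₂ = 18×10⁻⁶×2.539 + 9.19×10⁻⁷×2.592 = 4.8084048×10⁻⁵ m/K
ΔT = 3.85×10⁻³ / 4.8084048×10⁻⁵ = 80.068 K
T = 14.8 + 80.068 = 94.868 °C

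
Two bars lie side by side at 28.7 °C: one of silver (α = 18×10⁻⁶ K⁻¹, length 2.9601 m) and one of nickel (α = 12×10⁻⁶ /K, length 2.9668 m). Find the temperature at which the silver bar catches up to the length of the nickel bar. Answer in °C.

T = 407.7 °C

L₁(1 + α₁ΔT) = L₂(1 + α₂ΔT) ⇒ ΔT = (L₂ − L₁)/(α₁L₁ − α₂L₂)
L₂ − L₁ = 2.9668 − 2.9601 = 6.70×10⁻³ m
α₁L₁ − α₂L₂ = 18×10⁻⁶×2.9601 − 12×10⁻⁶×2.9668 = 1.76802×10⁻⁵ m/K
ΔT = 6.70×10⁻³ / 1.76802×10⁻⁵ = 378.955 K
T = 28.7 + 378.955 = 407.655 °C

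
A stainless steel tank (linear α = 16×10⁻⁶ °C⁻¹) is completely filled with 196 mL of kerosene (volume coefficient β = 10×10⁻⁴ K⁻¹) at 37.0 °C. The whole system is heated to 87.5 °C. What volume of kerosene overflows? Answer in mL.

9.42 mL

The tank also expands: β_container ≈ 3α = 4.8×10⁻⁵ /K
Net overflow = V₀(β_liq − 3α_cont)ΔT
β − 3α = 1.00×10⁻³ − 4.8×10⁻⁵ = 9.52×10⁻⁴ /K; ΔT = 50.5 K
ΔV = 196 × 9.52×10⁻⁴ × 50.5 = 9.42 mL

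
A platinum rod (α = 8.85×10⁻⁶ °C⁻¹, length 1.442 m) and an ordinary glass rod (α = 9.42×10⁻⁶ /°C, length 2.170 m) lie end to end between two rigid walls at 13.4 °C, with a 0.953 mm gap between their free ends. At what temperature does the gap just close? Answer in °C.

T = 42.1 °C

α₁L₁ = 1.27617×10⁻⁵ m/K, α₂L₂ = 2.04414×10⁻⁵ m/K → total 3.32031×10⁻⁵ m/K
ΔT = g/(α₁L₁+α₂L₂) = 9.53×10⁻⁴ / 3.32031×10⁻⁵ = 28.702 K
T = 13.4 + 28.702 = 42.102 °C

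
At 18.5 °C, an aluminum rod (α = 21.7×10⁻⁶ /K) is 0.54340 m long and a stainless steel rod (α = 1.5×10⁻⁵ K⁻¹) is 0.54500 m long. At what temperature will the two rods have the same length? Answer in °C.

L₁(1 + α₁ΔT) = L₂(1 + α₂ΔT) ⇒ ΔT = (L₂ − L₁)/(α₁L₁ − α₂L₂)
L₂ − L₁ = 0.54500 − 0.54340 = 1.60×10⁻³ m
α₁L₁ − α₂L₂ = 21.7×10⁻⁶×0.54340 − 1.5×10⁻⁵×0.54500 = 3.61678×10⁻⁶ m/K
ΔT = 1.60×10⁻³ / 3.61678×10⁻⁶ = 442.382 K
T = 18.5 + 442.382 = 460.882 °C

T = 460.9 °C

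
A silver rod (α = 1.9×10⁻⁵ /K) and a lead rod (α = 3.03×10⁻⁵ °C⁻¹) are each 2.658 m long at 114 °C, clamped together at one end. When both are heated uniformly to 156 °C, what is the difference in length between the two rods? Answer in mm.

ΔT = 42 K
silver: ΔL = 1.9×10⁻⁵ × 2.658 m × 42 = 2.1211×10⁻³ m = 2.1211 mm
lead: ΔL = 3.03×10⁻⁵ × 2.658 m × 42 = 3.3826×10⁻³ m = 3.3826 mm
difference = 3.3826 − 2.1211 = 1.2615 mm

1.26 mm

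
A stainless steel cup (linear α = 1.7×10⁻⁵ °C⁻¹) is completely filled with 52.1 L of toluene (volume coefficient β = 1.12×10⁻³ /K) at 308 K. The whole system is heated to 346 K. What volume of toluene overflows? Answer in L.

2.12 L

The cup also expands: β_container ≈ 3α = 5.1×10⁻⁵ /K
Net overflow = V₀(β_liq − 3α_cont)ΔT
β − 3α = 1.12×10⁻³ − 5.1×10⁻⁵ = 1.069×10⁻³ /K; ΔT = 38 K
ΔV = 52.1 × 1.069×10⁻³ × 38 = 2.12 L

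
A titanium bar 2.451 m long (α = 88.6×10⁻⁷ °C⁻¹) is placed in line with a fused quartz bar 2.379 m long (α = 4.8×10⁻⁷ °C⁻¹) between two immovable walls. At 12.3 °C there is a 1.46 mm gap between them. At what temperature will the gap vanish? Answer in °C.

Gap closes when ΔL₁ + ΔL₂ = 1.46 mm = 1.46×10⁻³ m
(α₁L₁ + α₂L₂)ΔT = g
α₁L₁ + α₂L₂ = 88.6×10⁻⁷×2.451 + 4.8×10⁻⁷×2.379 = 2.285778×10⁻⁵ m/K
ΔT = 1.46×10⁻³ / 2.285778×10⁻⁵ = 63.873 K
T = 12.3 + 63.873 = 76.173 °C

T = 76.2 °C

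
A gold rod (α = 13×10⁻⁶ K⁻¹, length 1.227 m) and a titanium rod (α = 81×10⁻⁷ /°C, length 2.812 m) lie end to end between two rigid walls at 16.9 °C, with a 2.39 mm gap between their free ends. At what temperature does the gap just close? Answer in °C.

T = 78.6 °C

α₁L₁ = 1.5951×10⁻⁵ m/K, α₂L₂ = 2.27772×10⁻⁵ m/K → total 3.87282×10⁻⁵ m/K
ΔT = g/(α₁L₁+α₂L₂) = 2.39×10⁻³ / 3.87282×10⁻⁵ = 61.712 K
T = 16.9 + 61.712 = 78.612 °C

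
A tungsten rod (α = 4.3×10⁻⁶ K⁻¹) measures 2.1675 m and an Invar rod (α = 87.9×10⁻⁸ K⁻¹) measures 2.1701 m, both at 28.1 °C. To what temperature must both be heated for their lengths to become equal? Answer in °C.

Equal length when α₁L₁ΔT − α₂L₂ΔT = L₂ − L₁ = 2.60×10⁻³ m
α₁L₁ = 9.32025×10⁻⁶, α₂L₂ = 1.9075179×10⁻⁶ → Δ(αL) = 7.4127321×10⁻⁶ m/K
ΔT = 2.60×10⁻³ / 7.4127321×10⁻⁶ = 350.748 K, so T = 28.1 + 350.748 = 378.848 °C

T = 378.8 °C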